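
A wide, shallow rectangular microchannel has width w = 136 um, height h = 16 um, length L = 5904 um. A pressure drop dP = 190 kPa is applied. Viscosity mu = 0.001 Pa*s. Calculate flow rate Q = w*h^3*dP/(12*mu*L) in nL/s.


Step 1: Convert all dimensions to SI (meters).
w = 136e-6 m, h = 16e-6 m, L = 5904e-6 m, dP = 190e3 Pa
Step 2: Q = w * h^3 * dP / (12 * mu * L)
Q = 136e-6 * (16e-6)^3 * 190e3 / (12 * 0.001 * 5904e-6) = 1.49391147e-09 m^3/s
Step 3: Convert Q from m^3/s to nL/s (1 m^3 = 1e12 nL, so multiply by 1e12).
Q = 1493.911 nL/s


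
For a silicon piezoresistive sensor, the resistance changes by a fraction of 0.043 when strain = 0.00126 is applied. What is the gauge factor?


Step 1: Identify values.
dR/R = 0.043, strain = 0.00126
Step 2: GF = (dR/R) / strain = 0.043 / 0.00126
GF = 34.1


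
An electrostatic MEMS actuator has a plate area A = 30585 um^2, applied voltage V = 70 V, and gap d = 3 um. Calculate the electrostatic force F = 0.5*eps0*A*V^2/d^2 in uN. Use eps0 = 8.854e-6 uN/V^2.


Step 1: Identify parameters.
eps0 = 8.854e-6 uN/V^2, A = 30585 um^2, V = 70 V, d = 3 um
Step 2: Compute V^2 = 70^2 = 4900
Step 3: Compute d^2 = 3^2 = 9
Step 4: F = 0.5 * 8.854e-6 * 30585 * 4900 / 9
F = 73.718 uN


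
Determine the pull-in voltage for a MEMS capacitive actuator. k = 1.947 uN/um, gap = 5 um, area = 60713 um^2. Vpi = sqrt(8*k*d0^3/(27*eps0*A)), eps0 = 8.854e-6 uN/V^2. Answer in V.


Step 1: Compute numerator: 8 * k * d0^3 = 8 * 1.947 * 5^3 = 1947.0
Step 2: Compute denominator: 27 * eps0 * A = 27 * 8.854e-6 * 60713 = 14.513928
Step 3: Vpi = sqrt(1947.0 / 14.513928)
Vpi = 11.58 V


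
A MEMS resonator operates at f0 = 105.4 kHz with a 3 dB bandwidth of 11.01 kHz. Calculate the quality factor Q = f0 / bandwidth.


Step 1: Q = f0 / bandwidth
Step 2: Q = 105.4 / 11.01
Q = 9.6


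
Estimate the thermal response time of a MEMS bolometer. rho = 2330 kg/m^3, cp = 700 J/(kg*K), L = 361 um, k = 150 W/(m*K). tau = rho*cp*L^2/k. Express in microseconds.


Step 1: Convert L to m: L = 361e-6 m
Step 2: L^2 = (361e-6)^2 = 1.30321e-07 m^2
Step 3: tau = 2330 * 700 * 1.30321e-07 / 150 = 1.41702367e-03 s
Step 4: Convert to microseconds (multiply by 1e6).
tau = 1417.024 us


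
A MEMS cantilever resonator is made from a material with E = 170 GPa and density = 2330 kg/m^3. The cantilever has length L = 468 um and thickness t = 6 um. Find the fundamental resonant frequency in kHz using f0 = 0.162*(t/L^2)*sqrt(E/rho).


Step 1: Convert units to SI.
t_SI = 6e-6 m, L_SI = 468e-6 m
Step 2: Calculate sqrt(E/rho).
sqrt(170e9 / 2330) = 8541.74 m/s
Step 3: Compute f0.
f0 = 0.162 * 6e-6 / (468e-6)^2 * 8541.74 = 37907.1 Hz = 37.91 kHz


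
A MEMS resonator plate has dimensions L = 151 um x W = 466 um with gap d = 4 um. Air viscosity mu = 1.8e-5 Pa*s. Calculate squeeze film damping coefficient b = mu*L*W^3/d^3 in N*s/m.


Step 1: Convert to SI.
L = 151e-6 m, W = 466e-6 m, d = 4e-6 m
Step 2: W^3 = (466e-6)^3 = 1.01e-10 m^3
Step 3: d^3 = (4e-6)^3 = 6.40e-17 m^3
Step 4: b = 1.8e-5 * 151e-6 * 1.01e-10 / 6.40e-17
b = 4.30e-03 N*s/m


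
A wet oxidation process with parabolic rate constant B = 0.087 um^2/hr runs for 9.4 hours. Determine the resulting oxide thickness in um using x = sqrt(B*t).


Step 1: Compute B*t = 0.087 * 9.4 = 0.8178
Step 2: x = sqrt(0.8178)
x = 0.904 um


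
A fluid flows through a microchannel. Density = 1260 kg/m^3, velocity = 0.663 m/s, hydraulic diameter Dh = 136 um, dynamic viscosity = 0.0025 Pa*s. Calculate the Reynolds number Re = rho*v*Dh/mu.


Step 1: Convert Dh to meters: Dh = 136e-6 m
Step 2: Re = rho * v * Dh / mu
Re = 1260 * 0.663 * 136e-6 / 0.0025
Re = 45.445


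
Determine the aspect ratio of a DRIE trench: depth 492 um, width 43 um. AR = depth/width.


Step 1: AR = depth / width
Step 2: AR = 492 / 43
AR = 11.4


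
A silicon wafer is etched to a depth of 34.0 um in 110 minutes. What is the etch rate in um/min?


Step 1: Etch rate = depth / time
Step 2: rate = 34.0 / 110
rate = 0.309 um/min


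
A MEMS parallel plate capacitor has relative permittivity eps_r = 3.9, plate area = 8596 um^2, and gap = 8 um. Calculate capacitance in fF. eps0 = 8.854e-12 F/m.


Step 1: Convert area to m^2: A = 8596e-12 m^2
Step 2: Convert gap to m: d = 8e-6 m
Step 3: C = eps0 * eps_r * A / d
C = 8.854e-12 * 3.9 * 8596e-12 / 8e-6
Step 4: Convert to fF (multiply by 1e15).
C = 37.1 fF


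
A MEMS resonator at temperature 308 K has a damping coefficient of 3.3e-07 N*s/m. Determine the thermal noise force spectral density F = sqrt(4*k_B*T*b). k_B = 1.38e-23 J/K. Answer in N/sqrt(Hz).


Step 1: Compute 4 * k_B * T * b
= 4 * 1.38e-23 * 308 * 3.3e-07
= 5.6105e-27 N^2/Hz
Step 2: F_noise = sqrt(5.6105e-27)
F_noise = 7.49e-14 N/sqrt(Hz)


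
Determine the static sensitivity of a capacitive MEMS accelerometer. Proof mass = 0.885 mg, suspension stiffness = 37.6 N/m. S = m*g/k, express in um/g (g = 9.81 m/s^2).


Step 1: Convert mass: m = 0.885 mg = 8.85e-07 kg
Step 2: S = m * g / k = 8.85e-07 * 9.81 / 37.6
Step 3: S = 2.31e-07 m/g
Step 4: Convert to um/g: S = 0.231 um/g


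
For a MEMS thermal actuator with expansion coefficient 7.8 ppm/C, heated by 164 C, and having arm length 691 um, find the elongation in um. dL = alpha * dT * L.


Step 1: Convert CTE: alpha = 7.8 ppm/C = 7.8e-6 /C
Step 2: dL = 7.8e-6 * 164 * 691
dL = 0.8839 um


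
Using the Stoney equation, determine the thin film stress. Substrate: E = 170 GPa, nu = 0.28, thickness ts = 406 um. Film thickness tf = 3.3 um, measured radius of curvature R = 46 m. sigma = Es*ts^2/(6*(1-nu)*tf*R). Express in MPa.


Step 1: Compute numerator: Es * ts^2 = 170 * 406^2 = 28022120 (GPa*um^2)
Step 2: Compute denominator (R in um): 6*(1-nu)*tf*R = 6*0.72*3.3*46e6 = 655776000.0 (um^2)
Step 3: sigma (GPa) = 28022120 / 655776000.0 = 4.2731e-02 GPa
Step 4: Convert to MPa (x1000): sigma = 42.7 MPa


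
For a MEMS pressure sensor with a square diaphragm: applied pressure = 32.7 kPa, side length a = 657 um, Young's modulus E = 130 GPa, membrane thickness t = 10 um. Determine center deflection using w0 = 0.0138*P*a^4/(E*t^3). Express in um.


Step 1: Convert pressure to compatible units (E is in GPa, so P in GPa).
P = 32.7 kPa = 32.7e-6 GPa
Step 2: Compute numerator: 0.0138 * P * a^4.
a^4 = 657^4 = 186320859201
numerator = 0.0138 * 32.7e-6 * 186320859201 = 8.40792e+04
Step 3: Compute denominator: E * t^3 = 130 * 10^3 = 130000
Step 4: w0 = numerator / denominator = 8.40792e+04 / 130000 = 0.6468 um


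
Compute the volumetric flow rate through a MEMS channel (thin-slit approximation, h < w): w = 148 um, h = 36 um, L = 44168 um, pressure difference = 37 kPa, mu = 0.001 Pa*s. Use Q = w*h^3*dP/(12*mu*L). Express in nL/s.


Step 1: Convert all dimensions to SI (meters).
w = 148e-6 m, h = 36e-6 m, L = 44168e-6 m, dP = 37e3 Pa
Step 2: Q = w * h^3 * dP / (12 * mu * L)
Q = 148e-6 * (36e-6)^3 * 37e3 / (12 * 0.001 * 44168e-6) = 4.8203876e-10 m^3/s
Step 3: Convert Q from m^3/s to nL/s (1 m^3 = 1e12 nL, so multiply by 1e12).
Q = 482.039 nL/s


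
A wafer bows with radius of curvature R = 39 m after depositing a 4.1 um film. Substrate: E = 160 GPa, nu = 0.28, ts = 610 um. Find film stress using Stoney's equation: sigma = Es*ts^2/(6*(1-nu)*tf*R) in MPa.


Step 1: Compute numerator: Es * ts^2 = 160 * 610^2 = 59536000 (GPa*um^2)
Step 2: Compute denominator (R in um): 6*(1-nu)*tf*R = 6*0.72*4.1*39e6 = 690768000.0 (um^2)
Step 3: sigma (GPa) = 59536000 / 690768000.0 = 8.6188e-02 GPa
Step 4: Convert to MPa (x1000): sigma = 86.2 MPa


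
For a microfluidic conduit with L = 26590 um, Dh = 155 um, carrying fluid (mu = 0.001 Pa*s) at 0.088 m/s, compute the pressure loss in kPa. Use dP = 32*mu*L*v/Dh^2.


Step 1: Convert to SI: L = 26590e-6 m, Dh = 155e-6 m
Step 2: dP = 32 * 0.001 * 26590e-6 * 0.088 / (155e-6)^2
Step 3: dP = 3116.65 Pa
Step 4: Convert to kPa: dP = 3.12 kPa


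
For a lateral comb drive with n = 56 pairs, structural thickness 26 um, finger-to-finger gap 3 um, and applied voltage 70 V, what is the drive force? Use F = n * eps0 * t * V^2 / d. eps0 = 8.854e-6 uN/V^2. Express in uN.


Step 1: Parameters: n=56, eps0=8.854e-6 uN/V^2, t=26 um, V=70 V, d=3 um
Step 2: V^2 = 4900
Step 3: F = 56 * 8.854e-6 * 26 * 4900 / 3
F = 21.056 uN


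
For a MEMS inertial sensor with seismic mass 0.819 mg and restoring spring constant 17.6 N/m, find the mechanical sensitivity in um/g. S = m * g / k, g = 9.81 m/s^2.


Step 1: Convert mass: m = 0.819 mg = 8.19e-07 kg
Step 2: S = m * g / k = 8.19e-07 * 9.81 / 17.6
Step 3: S = 4.56e-07 m/g
Step 4: Convert to um/g: S = 0.456 um/g


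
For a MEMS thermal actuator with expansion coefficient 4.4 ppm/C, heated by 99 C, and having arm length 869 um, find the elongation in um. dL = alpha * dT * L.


Step 1: Convert CTE: alpha = 4.4 ppm/C = 4.4e-6 /C
Step 2: dL = 4.4e-6 * 99 * 869
dL = 0.3785 um


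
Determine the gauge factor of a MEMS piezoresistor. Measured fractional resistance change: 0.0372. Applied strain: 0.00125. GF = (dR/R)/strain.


Step 1: Identify values.
dR/R = 0.0372, strain = 0.00125
Step 2: GF = (dR/R) / strain = 0.0372 / 0.00125
GF = 29.8


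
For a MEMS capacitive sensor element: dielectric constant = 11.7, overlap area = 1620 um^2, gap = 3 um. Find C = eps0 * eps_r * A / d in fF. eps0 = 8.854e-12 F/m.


Step 1: Convert area to m^2: A = 1620e-12 m^2
Step 2: Convert gap to m: d = 3e-6 m
Step 3: C = eps0 * eps_r * A / d
C = 8.854e-12 * 11.7 * 1620e-12 / 3e-6
Step 4: Convert to fF (multiply by 1e15).
C = 55.94 fF


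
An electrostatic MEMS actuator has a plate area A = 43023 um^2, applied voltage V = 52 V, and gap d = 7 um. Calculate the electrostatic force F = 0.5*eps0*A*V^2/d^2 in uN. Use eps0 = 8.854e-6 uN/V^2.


Step 1: Identify parameters.
eps0 = 8.854e-6 uN/V^2, A = 43023 um^2, V = 52 V, d = 7 um
Step 2: Compute V^2 = 52^2 = 2704
Step 3: Compute d^2 = 7^2 = 49
Step 4: F = 0.5 * 8.854e-6 * 43023 * 2704 / 49
F = 10.51 uN


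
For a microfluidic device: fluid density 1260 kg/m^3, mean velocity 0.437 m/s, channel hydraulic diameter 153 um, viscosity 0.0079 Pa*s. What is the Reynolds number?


Step 1: Convert Dh to meters: Dh = 153e-6 m
Step 2: Re = rho * v * Dh / mu
Re = 1260 * 0.437 * 153e-6 / 0.0079
Re = 10.664


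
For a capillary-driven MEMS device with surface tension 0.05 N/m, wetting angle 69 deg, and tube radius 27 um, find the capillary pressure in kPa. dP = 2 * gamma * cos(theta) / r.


Step 1: cos(69 deg) = 0.3584
Step 2: Convert r to m: r = 27e-6 m
Step 3: dP = 2 * 0.05 * 0.3584 / 27e-6 = 1327.4 Pa
Step 4: Convert Pa to kPa (divide by 1000).
dP = 1.33 kPa


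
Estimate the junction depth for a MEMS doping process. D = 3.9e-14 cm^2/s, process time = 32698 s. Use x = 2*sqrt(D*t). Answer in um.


Step 1: Compute D*t = 3.9e-14 * 32698 = 1.275222e-09 cm^2
Step 2: sqrt(D*t) = 3.571e-05 cm
Step 3: x = 2 * 3.571e-05 cm = 7.142e-05 cm
Step 4: Convert to um (1 cm = 1e4 um): x = 0.714 um


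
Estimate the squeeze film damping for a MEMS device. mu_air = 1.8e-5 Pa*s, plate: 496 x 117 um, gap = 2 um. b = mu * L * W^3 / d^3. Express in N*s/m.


Step 1: Convert to SI.
L = 496e-6 m, W = 117e-6 m, d = 2e-6 m
Step 2: W^3 = (117e-6)^3 = 1.60e-12 m^3
Step 3: d^3 = (2e-6)^3 = 8.00e-18 m^3
Step 4: b = 1.8e-5 * 496e-6 * 1.60e-12 / 8.00e-18
b = 1.79e-03 N*s/m


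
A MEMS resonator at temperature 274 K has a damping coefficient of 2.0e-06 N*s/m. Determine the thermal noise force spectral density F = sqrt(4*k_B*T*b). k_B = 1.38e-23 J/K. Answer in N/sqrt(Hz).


Step 1: Compute 4 * k_B * T * b
= 4 * 1.38e-23 * 274 * 2.0e-06
= 3.0250e-26 N^2/Hz
Step 2: F_noise = sqrt(3.0250e-26)
F_noise = 1.74e-13 N/sqrt(Hz)


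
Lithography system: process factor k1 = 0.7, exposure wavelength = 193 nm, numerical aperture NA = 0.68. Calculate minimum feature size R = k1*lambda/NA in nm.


Step 1: Identify values: k1 = 0.7, lambda = 193 nm, NA = 0.68
Step 2: R = k1 * lambda / NA
R = 0.7 * 193 / 0.68
R = 198.7 nm


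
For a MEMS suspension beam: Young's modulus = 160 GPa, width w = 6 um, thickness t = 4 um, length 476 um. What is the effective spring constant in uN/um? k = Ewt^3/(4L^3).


Step 1: Convert E to consistent units (1 GPa = 1000 uN/um^2).
E = 160 GPa = 160000 uN/um^2
Step 2: Compute t^3 = 4^3 = 64
Step 3: Compute L^3 = 476^3 = 107850176
Step 4: k = 160000 * 6 * 64 / (4 * 107850176)
k = 0.1424 uN/um


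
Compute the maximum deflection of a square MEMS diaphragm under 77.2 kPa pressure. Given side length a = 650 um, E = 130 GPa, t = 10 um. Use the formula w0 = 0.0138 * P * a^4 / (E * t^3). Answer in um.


Step 1: Convert pressure to compatible units (E is in GPa, so P in GPa).
P = 77.2 kPa = 77.2e-6 GPa
Step 2: Compute numerator: 0.0138 * P * a^4.
a^4 = 650^4 = 178506250000
numerator = 0.0138 * 77.2e-6 * 178506250000 = 1.901734e+05
Step 3: Compute denominator: E * t^3 = 130 * 10^3 = 130000
Step 4: w0 = numerator / denominator = 1.901734e+05 / 130000 = 1.4629 um


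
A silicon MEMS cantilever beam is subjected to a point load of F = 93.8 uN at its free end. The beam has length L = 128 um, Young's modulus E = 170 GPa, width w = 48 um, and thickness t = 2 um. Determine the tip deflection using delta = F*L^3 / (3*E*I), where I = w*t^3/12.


Step 1: Calculate the second moment of area.
I = w * t^3 / 12 = 48 * 2^3 / 12 = 32.0 um^4
Step 2: Convert E to consistent units (1 GPa = 1000 uN/um^2).
E = 170 GPa = 170000 uN/um^2
Step 3: Calculate tip deflection.
delta = F * L^3 / (3 * E * I)
delta = 93.8 * 128^3 / (3 * 170000 * 32.0)
delta = 12.0535 um


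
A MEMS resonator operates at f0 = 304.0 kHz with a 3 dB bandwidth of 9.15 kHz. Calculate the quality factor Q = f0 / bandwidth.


Step 1: Q = f0 / bandwidth
Step 2: Q = 304.0 / 9.15
Q = 33.2


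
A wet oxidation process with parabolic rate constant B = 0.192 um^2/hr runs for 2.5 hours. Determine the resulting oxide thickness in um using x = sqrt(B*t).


Step 1: Compute B*t = 0.192 * 2.5 = 0.48
Step 2: x = sqrt(0.48)
x = 0.693 um


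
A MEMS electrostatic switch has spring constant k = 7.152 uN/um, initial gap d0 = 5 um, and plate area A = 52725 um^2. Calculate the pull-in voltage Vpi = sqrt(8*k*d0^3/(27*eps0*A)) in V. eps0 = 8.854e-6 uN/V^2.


Step 1: Compute numerator: 8 * k * d0^3 = 8 * 7.152 * 5^3 = 7152.0
Step 2: Compute denominator: 27 * eps0 * A = 27 * 8.854e-6 * 52725 = 12.604333
Step 3: Vpi = sqrt(7152.0 / 12.604333)
Vpi = 23.82 V


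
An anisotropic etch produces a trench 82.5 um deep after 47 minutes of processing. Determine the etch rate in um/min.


Step 1: Etch rate = depth / time
Step 2: rate = 82.5 / 47
rate = 1.755 um/min


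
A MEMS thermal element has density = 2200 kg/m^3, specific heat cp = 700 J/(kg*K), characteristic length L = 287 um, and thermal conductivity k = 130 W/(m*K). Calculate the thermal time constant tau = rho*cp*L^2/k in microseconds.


Step 1: Convert L to m: L = 287e-6 m
Step 2: L^2 = (287e-6)^2 = 8.2369e-08 m^2
Step 3: tau = 2200 * 700 * 8.2369e-08 / 130 = 9.7575585e-04 s
Step 4: Convert to microseconds (multiply by 1e6).
tau = 975.756 us


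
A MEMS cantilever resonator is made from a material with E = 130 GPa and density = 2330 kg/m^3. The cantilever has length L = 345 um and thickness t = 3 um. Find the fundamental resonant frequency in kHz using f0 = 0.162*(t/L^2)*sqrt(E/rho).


Step 1: Convert units to SI.
t_SI = 3e-6 m, L_SI = 345e-6 m
Step 2: Calculate sqrt(E/rho).
sqrt(130e9 / 2330) = 7469.54 m/s
Step 3: Compute f0.
f0 = 0.162 * 3e-6 / (345e-6)^2 * 7469.54 = 30499.4 Hz = 30.5 kHz


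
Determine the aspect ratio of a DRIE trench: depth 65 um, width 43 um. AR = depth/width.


Step 1: AR = depth / width
Step 2: AR = 65 / 43
AR = 1.5


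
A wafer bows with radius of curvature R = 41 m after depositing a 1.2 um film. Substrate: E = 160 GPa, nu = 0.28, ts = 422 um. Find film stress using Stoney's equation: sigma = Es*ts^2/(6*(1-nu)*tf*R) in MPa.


Step 1: Compute numerator: Es * ts^2 = 160 * 422^2 = 28493440 (GPa*um^2)
Step 2: Compute denominator (R in um): 6*(1-nu)*tf*R = 6*0.72*1.2*41e6 = 212544000.0 (um^2)
Step 3: sigma (GPa) = 28493440 / 212544000.0 = 1.34059e-01 GPa
Step 4: Convert to MPa (x1000): sigma = 134.1 MPa


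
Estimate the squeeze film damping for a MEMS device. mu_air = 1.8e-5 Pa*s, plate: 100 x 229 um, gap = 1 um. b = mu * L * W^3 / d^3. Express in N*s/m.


Step 1: Convert to SI.
L = 100e-6 m, W = 229e-6 m, d = 1e-6 m
Step 2: W^3 = (229e-6)^3 = 1.20e-11 m^3
Step 3: d^3 = (1e-6)^3 = 1.00e-18 m^3
Step 4: b = 1.8e-5 * 100e-6 * 1.20e-11 / 1.00e-18
b = 2.16e-02 N*s/m


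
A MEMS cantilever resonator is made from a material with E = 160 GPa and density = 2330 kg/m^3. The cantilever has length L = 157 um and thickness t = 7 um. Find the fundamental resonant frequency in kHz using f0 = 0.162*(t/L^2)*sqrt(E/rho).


Step 1: Convert units to SI.
t_SI = 7e-6 m, L_SI = 157e-6 m
Step 2: Calculate sqrt(E/rho).
sqrt(160e9 / 2330) = 8286.71 m/s
Step 3: Compute f0.
f0 = 0.162 * 7e-6 / (157e-6)^2 * 8286.71 = 381237.7 Hz = 381.24 kHz


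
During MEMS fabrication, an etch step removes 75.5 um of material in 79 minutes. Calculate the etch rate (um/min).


Step 1: Etch rate = depth / time
Step 2: rate = 75.5 / 79
rate = 0.956 um/min


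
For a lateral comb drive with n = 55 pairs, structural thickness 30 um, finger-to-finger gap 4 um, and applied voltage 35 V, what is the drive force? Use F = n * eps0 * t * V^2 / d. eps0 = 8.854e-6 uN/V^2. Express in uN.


Step 1: Parameters: n=55, eps0=8.854e-6 uN/V^2, t=30 um, V=35 V, d=4 um
Step 2: V^2 = 1225
Step 3: F = 55 * 8.854e-6 * 30 * 1225 / 4
F = 4.474 uN


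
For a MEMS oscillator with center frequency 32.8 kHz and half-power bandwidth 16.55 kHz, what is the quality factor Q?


Step 1: Q = f0 / bandwidth
Step 2: Q = 32.8 / 16.55
Q = 2.0


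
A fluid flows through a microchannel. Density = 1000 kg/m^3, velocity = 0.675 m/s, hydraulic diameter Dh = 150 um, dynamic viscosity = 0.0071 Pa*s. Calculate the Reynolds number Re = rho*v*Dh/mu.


Step 1: Convert Dh to meters: Dh = 150e-6 m
Step 2: Re = rho * v * Dh / mu
Re = 1000 * 0.675 * 150e-6 / 0.0071
Re = 14.261


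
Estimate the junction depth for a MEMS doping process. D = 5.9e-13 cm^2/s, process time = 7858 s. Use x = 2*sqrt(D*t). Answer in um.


Step 1: Compute D*t = 5.9e-13 * 7858 = 4.63622e-09 cm^2
Step 2: sqrt(D*t) = 6.80898e-05 cm
Step 3: x = 2 * 6.80898e-05 cm = 1.361796e-04 cm
Step 4: Convert to um (1 cm = 1e4 um): x = 1.362 um


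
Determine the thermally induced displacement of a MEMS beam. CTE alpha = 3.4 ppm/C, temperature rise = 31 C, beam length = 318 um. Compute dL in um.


Step 1: Convert CTE: alpha = 3.4 ppm/C = 3.4e-6 /C
Step 2: dL = 3.4e-6 * 31 * 318
dL = 0.0335 um


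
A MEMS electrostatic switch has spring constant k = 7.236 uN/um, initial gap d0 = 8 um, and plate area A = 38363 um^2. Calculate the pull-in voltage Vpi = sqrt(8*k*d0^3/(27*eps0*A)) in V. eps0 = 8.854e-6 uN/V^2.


Step 1: Compute numerator: 8 * k * d0^3 = 8 * 7.236 * 8^3 = 29638.656
Step 2: Compute denominator: 27 * eps0 * A = 27 * 8.854e-6 * 38363 = 9.170982
Step 3: Vpi = sqrt(29638.656 / 9.170982)
Vpi = 56.85 V


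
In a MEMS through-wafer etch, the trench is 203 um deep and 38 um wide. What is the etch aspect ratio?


Step 1: AR = depth / width
Step 2: AR = 203 / 38
AR = 5.3


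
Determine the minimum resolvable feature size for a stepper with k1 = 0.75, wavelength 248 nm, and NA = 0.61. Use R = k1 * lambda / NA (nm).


Step 1: Identify values: k1 = 0.75, lambda = 248 nm, NA = 0.61
Step 2: R = k1 * lambda / NA
R = 0.75 * 248 / 0.61
R = 304.9 nm


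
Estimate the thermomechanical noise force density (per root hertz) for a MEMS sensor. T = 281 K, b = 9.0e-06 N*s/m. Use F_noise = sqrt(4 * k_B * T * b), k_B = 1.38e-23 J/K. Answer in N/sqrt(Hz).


Step 1: Compute 4 * k_B * T * b
= 4 * 1.38e-23 * 281 * 9.0e-06
= 1.3960e-25 N^2/Hz
Step 2: F_noise = sqrt(1.3960e-25)
F_noise = 3.74e-13 N/sqrt(Hz)


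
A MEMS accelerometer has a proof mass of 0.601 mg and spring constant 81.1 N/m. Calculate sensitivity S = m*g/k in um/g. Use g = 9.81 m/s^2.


Step 1: Convert mass: m = 0.601 mg = 6.01e-07 kg
Step 2: S = m * g / k = 6.01e-07 * 9.81 / 81.1
Step 3: S = 7.27e-08 m/g
Step 4: Convert to um/g: S = 0.073 um/g


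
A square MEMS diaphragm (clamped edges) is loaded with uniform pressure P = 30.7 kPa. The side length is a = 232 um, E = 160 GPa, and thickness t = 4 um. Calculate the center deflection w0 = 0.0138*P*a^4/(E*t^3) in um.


Step 1: Convert pressure to compatible units (E is in GPa, so P in GPa).
P = 30.7 kPa = 30.7e-6 GPa
Step 2: Compute numerator: 0.0138 * P * a^4.
a^4 = 232^4 = 2897022976
numerator = 0.0138 * 30.7e-6 * 2897022976 = 1.22735e+03
Step 3: Compute denominator: E * t^3 = 160 * 4^3 = 10240
Step 4: w0 = numerator / denominator = 1.22735e+03 / 10240 = 0.1199 um


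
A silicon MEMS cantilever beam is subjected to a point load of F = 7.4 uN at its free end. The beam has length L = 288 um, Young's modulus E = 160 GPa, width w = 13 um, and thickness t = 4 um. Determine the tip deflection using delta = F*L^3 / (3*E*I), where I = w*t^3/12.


Step 1: Calculate the second moment of area.
I = w * t^3 / 12 = 13 * 4^3 / 12 = 69.3333 um^4
Step 2: Convert E to consistent units (1 GPa = 1000 uN/um^2).
E = 160 GPa = 160000 uN/um^2
Step 3: Calculate tip deflection.
delta = F * L^3 / (3 * E * I)
delta = 7.4 * 288^3 / (3 * 160000 * 69.3333)
delta = 5.3116 um


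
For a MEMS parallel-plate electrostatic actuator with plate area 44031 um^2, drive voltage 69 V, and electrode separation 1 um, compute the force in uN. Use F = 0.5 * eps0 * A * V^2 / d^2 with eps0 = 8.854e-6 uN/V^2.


Step 1: Identify parameters.
eps0 = 8.854e-6 uN/V^2, A = 44031 um^2, V = 69 V, d = 1 um
Step 2: Compute V^2 = 69^2 = 4761
Step 3: Compute d^2 = 1^2 = 1
Step 4: F = 0.5 * 8.854e-6 * 44031 * 4761 / 1
F = 928.039 uN


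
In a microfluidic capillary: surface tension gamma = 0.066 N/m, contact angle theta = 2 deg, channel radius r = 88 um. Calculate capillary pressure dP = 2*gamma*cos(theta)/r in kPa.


Step 1: cos(2 deg) = 0.9994
Step 2: Convert r to m: r = 88e-6 m
Step 3: dP = 2 * 0.066 * 0.9994 / 88e-6 = 1499.1 Pa
Step 4: Convert Pa to kPa (divide by 1000).
dP = 1.5 kPa


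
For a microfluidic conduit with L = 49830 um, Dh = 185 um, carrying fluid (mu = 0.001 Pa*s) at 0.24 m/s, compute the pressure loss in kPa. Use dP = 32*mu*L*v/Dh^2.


Step 1: Convert to SI: L = 49830e-6 m, Dh = 185e-6 m
Step 2: dP = 32 * 0.001 * 49830e-6 * 0.24 / (185e-6)^2
Step 3: dP = 11181.72 Pa
Step 4: Convert to kPa: dP = 11.18 kPa


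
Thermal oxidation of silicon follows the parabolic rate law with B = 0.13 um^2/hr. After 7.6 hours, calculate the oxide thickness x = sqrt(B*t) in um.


Step 1: Compute B*t = 0.13 * 7.6 = 0.988
Step 2: x = sqrt(0.988)
x = 0.994 um


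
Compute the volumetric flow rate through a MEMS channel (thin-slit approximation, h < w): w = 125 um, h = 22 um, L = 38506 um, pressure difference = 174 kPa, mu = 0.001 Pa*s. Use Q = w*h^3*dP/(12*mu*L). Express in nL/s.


Step 1: Convert all dimensions to SI (meters).
w = 125e-6 m, h = 22e-6 m, L = 38506e-6 m, dP = 174e3 Pa
Step 2: Q = w * h^3 * dP / (12 * mu * L)
Q = 125e-6 * (22e-6)^3 * 174e3 / (12 * 0.001 * 38506e-6) = 5.012076e-10 m^3/s
Step 3: Convert Q from m^3/s to nL/s (1 m^3 = 1e12 nL, so multiply by 1e12).
Q = 501.208 nL/s


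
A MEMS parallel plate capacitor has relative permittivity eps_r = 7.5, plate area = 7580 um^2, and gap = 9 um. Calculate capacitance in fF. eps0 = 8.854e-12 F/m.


Step 1: Convert area to m^2: A = 7580e-12 m^2
Step 2: Convert gap to m: d = 9e-6 m
Step 3: C = eps0 * eps_r * A / d
C = 8.854e-12 * 7.5 * 7580e-12 / 9e-6
Step 4: Convert to fF (multiply by 1e15).
C = 55.93 fF


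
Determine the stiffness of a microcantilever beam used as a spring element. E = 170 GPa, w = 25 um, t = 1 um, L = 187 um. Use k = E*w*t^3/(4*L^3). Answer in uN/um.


Step 1: Convert E to consistent units (1 GPa = 1000 uN/um^2).
E = 170 GPa = 170000 uN/um^2
Step 2: Compute t^3 = 1^3 = 1
Step 3: Compute L^3 = 187^3 = 6539203
Step 4: k = 170000 * 25 * 1 / (4 * 6539203)
k = 0.1625 uN/um


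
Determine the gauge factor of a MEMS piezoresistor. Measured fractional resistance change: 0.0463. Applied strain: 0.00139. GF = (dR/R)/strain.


Step 1: Identify values.
dR/R = 0.0463, strain = 0.00139
Step 2: GF = (dR/R) / strain = 0.0463 / 0.00139
GF = 33.3


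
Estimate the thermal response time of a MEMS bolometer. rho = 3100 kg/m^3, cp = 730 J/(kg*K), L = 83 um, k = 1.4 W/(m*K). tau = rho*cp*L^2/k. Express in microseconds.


Step 1: Convert L to m: L = 83e-6 m
Step 2: L^2 = (83e-6)^2 = 6.889e-09 m^2
Step 3: tau = 3100 * 730 * 6.889e-09 / 1.4 = 1.113557643e-02 s
Step 4: Convert to microseconds (multiply by 1e6).
tau = 11135.576 us


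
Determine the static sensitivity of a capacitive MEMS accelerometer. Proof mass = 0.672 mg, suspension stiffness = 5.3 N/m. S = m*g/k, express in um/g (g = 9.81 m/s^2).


Step 1: Convert mass: m = 0.672 mg = 6.72e-07 kg
Step 2: S = m * g / k = 6.72e-07 * 9.81 / 5.3
Step 3: S = 1.24e-06 m/g
Step 4: Convert to um/g: S = 1.244 um/g


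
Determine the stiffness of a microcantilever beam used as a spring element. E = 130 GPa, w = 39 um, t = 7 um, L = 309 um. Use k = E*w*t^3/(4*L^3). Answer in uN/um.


Step 1: Convert E to consistent units (1 GPa = 1000 uN/um^2).
E = 130 GPa = 130000 uN/um^2
Step 2: Compute t^3 = 7^3 = 343
Step 3: Compute L^3 = 309^3 = 29503629
Step 4: k = 130000 * 39 * 343 / (4 * 29503629)
k = 14.7356 uN/um


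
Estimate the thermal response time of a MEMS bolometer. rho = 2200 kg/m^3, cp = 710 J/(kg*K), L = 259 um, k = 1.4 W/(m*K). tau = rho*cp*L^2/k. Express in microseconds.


Step 1: Convert L to m: L = 259e-6 m
Step 2: L^2 = (259e-6)^2 = 6.7081e-08 m^2
Step 3: tau = 2200 * 710 * 6.7081e-08 / 1.4 = 7.484323e-02 s
Step 4: Convert to microseconds (multiply by 1e6).
tau = 74843.23 us


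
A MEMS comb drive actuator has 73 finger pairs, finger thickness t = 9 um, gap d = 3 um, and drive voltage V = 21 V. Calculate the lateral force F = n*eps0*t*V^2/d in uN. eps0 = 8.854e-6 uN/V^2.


Step 1: Parameters: n=73, eps0=8.854e-6 uN/V^2, t=9 um, V=21 V, d=3 um
Step 2: V^2 = 441
Step 3: F = 73 * 8.854e-6 * 9 * 441 / 3
F = 0.855 uN


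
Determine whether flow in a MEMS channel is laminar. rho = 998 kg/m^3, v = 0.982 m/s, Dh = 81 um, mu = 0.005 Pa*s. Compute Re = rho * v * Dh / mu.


Step 1: Convert Dh to meters: Dh = 81e-6 m
Step 2: Re = rho * v * Dh / mu
Re = 998 * 0.982 * 81e-6 / 0.005
Re = 15.877
Since Re = 15.877 is below ~2300, the flow is laminar.


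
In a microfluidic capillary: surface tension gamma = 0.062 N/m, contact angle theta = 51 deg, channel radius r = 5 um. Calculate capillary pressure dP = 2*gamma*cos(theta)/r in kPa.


Step 1: cos(51 deg) = 0.6293
Step 2: Convert r to m: r = 5e-6 m
Step 3: dP = 2 * 0.062 * 0.6293 / 5e-6 = 15606.6 Pa
Step 4: Convert Pa to kPa (divide by 1000).
dP = 15.61 kPa


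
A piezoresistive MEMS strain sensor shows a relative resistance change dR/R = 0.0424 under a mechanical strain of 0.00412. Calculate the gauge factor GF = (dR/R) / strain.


Step 1: Identify values.
dR/R = 0.0424, strain = 0.00412
Step 2: GF = (dR/R) / strain = 0.0424 / 0.00412
GF = 10.3


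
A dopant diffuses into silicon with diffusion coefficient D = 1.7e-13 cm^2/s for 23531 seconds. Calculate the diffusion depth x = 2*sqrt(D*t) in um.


Step 1: Compute D*t = 1.7e-13 * 23531 = 4.00027e-09 cm^2
Step 2: sqrt(D*t) = 6.32477e-05 cm
Step 3: x = 2 * 6.32477e-05 cm = 1.264954e-04 cm
Step 4: Convert to um (1 cm = 1e4 um): x = 1.265 um


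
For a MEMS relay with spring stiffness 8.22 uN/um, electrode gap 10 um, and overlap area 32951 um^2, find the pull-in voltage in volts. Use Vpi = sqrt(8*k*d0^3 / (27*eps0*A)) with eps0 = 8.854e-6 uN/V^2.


Step 1: Compute numerator: 8 * k * d0^3 = 8 * 8.22 * 10^3 = 65760.0
Step 2: Compute denominator: 27 * eps0 * A = 27 * 8.854e-6 * 32951 = 7.8772
Step 3: Vpi = sqrt(65760.0 / 7.8772)
Vpi = 91.37 V


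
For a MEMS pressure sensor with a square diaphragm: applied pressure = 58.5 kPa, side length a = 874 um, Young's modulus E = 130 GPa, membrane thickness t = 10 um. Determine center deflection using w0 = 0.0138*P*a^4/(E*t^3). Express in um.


Step 1: Convert pressure to compatible units (E is in GPa, so P in GPa).
P = 58.5 kPa = 58.5e-6 GPa
Step 2: Compute numerator: 0.0138 * P * a^4.
a^4 = 874^4 = 583506543376
numerator = 0.0138 * 58.5e-6 * 583506543376 = 4.710648e+05
Step 3: Compute denominator: E * t^3 = 130 * 10^3 = 130000
Step 4: w0 = numerator / denominator = 4.710648e+05 / 130000 = 3.6236 um


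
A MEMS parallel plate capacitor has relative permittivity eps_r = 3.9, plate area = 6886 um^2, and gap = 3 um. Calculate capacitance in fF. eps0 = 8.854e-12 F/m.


Step 1: Convert area to m^2: A = 6886e-12 m^2
Step 2: Convert gap to m: d = 3e-6 m
Step 3: C = eps0 * eps_r * A / d
C = 8.854e-12 * 3.9 * 6886e-12 / 3e-6
Step 4: Convert to fF (multiply by 1e15).
C = 79.26 fF


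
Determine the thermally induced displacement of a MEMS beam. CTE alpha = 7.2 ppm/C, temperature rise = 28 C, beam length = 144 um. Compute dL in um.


Step 1: Convert CTE: alpha = 7.2 ppm/C = 7.2e-6 /C
Step 2: dL = 7.2e-6 * 28 * 144
dL = 0.029 um


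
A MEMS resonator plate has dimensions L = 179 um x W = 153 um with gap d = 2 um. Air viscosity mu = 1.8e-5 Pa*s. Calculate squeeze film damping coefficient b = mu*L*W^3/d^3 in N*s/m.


Step 1: Convert to SI.
L = 179e-6 m, W = 153e-6 m, d = 2e-6 m
Step 2: W^3 = (153e-6)^3 = 3.58e-12 m^3
Step 3: d^3 = (2e-6)^3 = 8.00e-18 m^3
Step 4: b = 1.8e-5 * 179e-6 * 3.58e-12 / 8.00e-18
b = 1.44e-03 N*s/m


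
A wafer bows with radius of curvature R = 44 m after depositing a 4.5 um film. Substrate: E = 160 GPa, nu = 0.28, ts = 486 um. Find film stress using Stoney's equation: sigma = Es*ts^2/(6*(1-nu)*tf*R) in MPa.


Step 1: Compute numerator: Es * ts^2 = 160 * 486^2 = 37791360 (GPa*um^2)
Step 2: Compute denominator (R in um): 6*(1-nu)*tf*R = 6*0.72*4.5*44e6 = 855360000.0 (um^2)
Step 3: sigma (GPa) = 37791360 / 855360000.0 = 4.4182e-02 GPa
Step 4: Convert to MPa (x1000): sigma = 44.2 MPa


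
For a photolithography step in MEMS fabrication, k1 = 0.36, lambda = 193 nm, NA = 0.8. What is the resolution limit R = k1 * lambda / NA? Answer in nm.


Step 1: Identify values: k1 = 0.36, lambda = 193 nm, NA = 0.8
Step 2: R = k1 * lambda / NA
R = 0.36 * 193 / 0.8
R = 86.9 nm


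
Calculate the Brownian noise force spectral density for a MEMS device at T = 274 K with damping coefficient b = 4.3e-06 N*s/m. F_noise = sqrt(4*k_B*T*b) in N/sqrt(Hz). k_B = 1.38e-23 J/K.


Step 1: Compute 4 * k_B * T * b
= 4 * 1.38e-23 * 274 * 4.3e-06
= 6.5037e-26 N^2/Hz
Step 2: F_noise = sqrt(6.5037e-26)
F_noise = 2.55e-13 N/sqrt(Hz)


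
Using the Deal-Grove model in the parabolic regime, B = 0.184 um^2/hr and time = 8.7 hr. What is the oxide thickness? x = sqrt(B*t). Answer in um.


Step 1: Compute B*t = 0.184 * 8.7 = 1.6008
Step 2: x = sqrt(1.6008)
x = 1.265 um


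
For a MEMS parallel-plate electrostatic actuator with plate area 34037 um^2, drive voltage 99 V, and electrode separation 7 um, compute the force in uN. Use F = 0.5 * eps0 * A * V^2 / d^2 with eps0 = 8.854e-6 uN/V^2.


Step 1: Identify parameters.
eps0 = 8.854e-6 uN/V^2, A = 34037 um^2, V = 99 V, d = 7 um
Step 2: Compute V^2 = 99^2 = 9801
Step 3: Compute d^2 = 7^2 = 49
Step 4: F = 0.5 * 8.854e-6 * 34037 * 9801 / 49
F = 30.139 uN


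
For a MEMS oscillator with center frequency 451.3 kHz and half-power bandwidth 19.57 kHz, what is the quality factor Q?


Step 1: Q = f0 / bandwidth
Step 2: Q = 451.3 / 19.57
Q = 23.1


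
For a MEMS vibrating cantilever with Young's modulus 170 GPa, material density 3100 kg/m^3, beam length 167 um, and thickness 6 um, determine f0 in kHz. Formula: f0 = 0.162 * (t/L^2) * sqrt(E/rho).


Step 1: Convert units to SI.
t_SI = 6e-6 m, L_SI = 167e-6 m
Step 2: Calculate sqrt(E/rho).
sqrt(170e9 / 3100) = 7405.32 m/s
Step 3: Compute f0.
f0 = 0.162 * 6e-6 / (167e-6)^2 * 7405.32 = 258093.6 Hz = 258.09 kHz


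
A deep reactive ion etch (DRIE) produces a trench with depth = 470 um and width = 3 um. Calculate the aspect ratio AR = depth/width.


Step 1: AR = depth / width
Step 2: AR = 470 / 3
AR = 156.7


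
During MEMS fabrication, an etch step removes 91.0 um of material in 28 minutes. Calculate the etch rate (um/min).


Step 1: Etch rate = depth / time
Step 2: rate = 91.0 / 28
rate = 3.25 um/min


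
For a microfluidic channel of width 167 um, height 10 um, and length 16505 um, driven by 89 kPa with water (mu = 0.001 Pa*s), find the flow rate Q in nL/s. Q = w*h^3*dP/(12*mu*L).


Step 1: Convert all dimensions to SI (meters).
w = 167e-6 m, h = 10e-6 m, L = 16505e-6 m, dP = 89e3 Pa
Step 2: Q = w * h^3 * dP / (12 * mu * L)
Q = 167e-6 * (10e-6)^3 * 89e3 / (12 * 0.001 * 16505e-6) = 7.504292e-11 m^3/s
Step 3: Convert Q from m^3/s to nL/s (1 m^3 = 1e12 nL, so multiply by 1e12).
Q = 75.043 nL/s


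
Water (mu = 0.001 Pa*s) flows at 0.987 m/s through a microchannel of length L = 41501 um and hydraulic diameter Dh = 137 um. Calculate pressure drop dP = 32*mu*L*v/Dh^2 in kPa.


Step 1: Convert to SI: L = 41501e-6 m, Dh = 137e-6 m
Step 2: dP = 32 * 0.001 * 41501e-6 * 0.987 / (137e-6)^2
Step 3: dP = 69836.84 Pa
Step 4: Convert to kPa: dP = 69.84 kPa


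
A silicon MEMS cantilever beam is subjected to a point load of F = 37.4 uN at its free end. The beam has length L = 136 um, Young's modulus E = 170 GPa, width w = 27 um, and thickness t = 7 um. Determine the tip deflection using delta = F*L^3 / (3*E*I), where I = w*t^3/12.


Step 1: Calculate the second moment of area.
I = w * t^3 / 12 = 27 * 7^3 / 12 = 771.75 um^4
Step 2: Convert E to consistent units (1 GPa = 1000 uN/um^2).
E = 170 GPa = 170000 uN/um^2
Step 3: Calculate tip deflection.
delta = F * L^3 / (3 * E * I)
delta = 37.4 * 136^3 / (3 * 170000 * 771.75)
delta = 0.239 um


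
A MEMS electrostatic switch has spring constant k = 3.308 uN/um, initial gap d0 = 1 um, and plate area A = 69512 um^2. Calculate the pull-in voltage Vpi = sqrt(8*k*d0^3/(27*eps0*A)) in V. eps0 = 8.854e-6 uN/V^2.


Step 1: Compute numerator: 8 * k * d0^3 = 8 * 3.308 * 1^3 = 26.464
Step 2: Compute denominator: 27 * eps0 * A = 27 * 8.854e-6 * 69512 = 16.6174
Step 3: Vpi = sqrt(26.464 / 16.6174)
Vpi = 1.26 V


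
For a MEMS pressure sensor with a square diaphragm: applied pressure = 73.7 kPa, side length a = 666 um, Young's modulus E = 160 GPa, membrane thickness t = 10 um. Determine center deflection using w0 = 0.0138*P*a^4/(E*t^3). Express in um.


Step 1: Convert pressure to compatible units (E is in GPa, so P in GPa).
P = 73.7 kPa = 73.7e-6 GPa
Step 2: Compute numerator: 0.0138 * P * a^4.
a^4 = 666^4 = 196741925136
numerator = 0.0138 * 73.7e-6 * 196741925136 = 2.000983e+05
Step 3: Compute denominator: E * t^3 = 160 * 10^3 = 160000
Step 4: w0 = numerator / denominator = 2.000983e+05 / 160000 = 1.2506 um


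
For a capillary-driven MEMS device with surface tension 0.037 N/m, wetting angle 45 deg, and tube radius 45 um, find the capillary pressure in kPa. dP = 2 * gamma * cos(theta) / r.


Step 1: cos(45 deg) = 0.7071
Step 2: Convert r to m: r = 45e-6 m
Step 3: dP = 2 * 0.037 * 0.7071 / 45e-6 = 1162.8 Pa
Step 4: Convert Pa to kPa (divide by 1000).
dP = 1.16 kPa


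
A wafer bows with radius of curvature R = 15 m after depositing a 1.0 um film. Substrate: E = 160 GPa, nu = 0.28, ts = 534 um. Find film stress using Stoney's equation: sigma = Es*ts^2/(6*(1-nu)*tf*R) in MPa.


Step 1: Compute numerator: Es * ts^2 = 160 * 534^2 = 45624960 (GPa*um^2)
Step 2: Compute denominator (R in um): 6*(1-nu)*tf*R = 6*0.72*1.0*15e6 = 64800000.0 (um^2)
Step 3: sigma (GPa) = 45624960 / 64800000.0 = 7.04089e-01 GPa
Step 4: Convert to MPa (x1000): sigma = 704.1 MPa


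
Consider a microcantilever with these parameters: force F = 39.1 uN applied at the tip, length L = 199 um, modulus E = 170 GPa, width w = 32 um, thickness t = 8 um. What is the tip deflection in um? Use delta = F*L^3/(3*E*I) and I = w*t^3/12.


Step 1: Calculate the second moment of area.
I = w * t^3 / 12 = 32 * 8^3 / 12 = 1365.3333 um^4
Step 2: Convert E to consistent units (1 GPa = 1000 uN/um^2).
E = 170 GPa = 170000 uN/um^2
Step 3: Calculate tip deflection.
delta = F * L^3 / (3 * E * I)
delta = 39.1 * 199^3 / (3 * 170000 * 1365.3333)
delta = 0.4425 um


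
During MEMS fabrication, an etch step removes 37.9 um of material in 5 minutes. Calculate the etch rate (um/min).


Step 1: Etch rate = depth / time
Step 2: rate = 37.9 / 5
rate = 7.58 um/min


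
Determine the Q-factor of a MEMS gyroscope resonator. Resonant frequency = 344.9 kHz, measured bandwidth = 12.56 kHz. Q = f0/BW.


Step 1: Q = f0 / bandwidth
Step 2: Q = 344.9 / 12.56
Q = 27.5


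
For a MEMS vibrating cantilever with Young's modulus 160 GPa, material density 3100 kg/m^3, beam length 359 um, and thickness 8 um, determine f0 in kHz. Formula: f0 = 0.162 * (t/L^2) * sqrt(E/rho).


Step 1: Convert units to SI.
t_SI = 8e-6 m, L_SI = 359e-6 m
Step 2: Calculate sqrt(E/rho).
sqrt(160e9 / 3100) = 7184.21 m/s
Step 3: Compute f0.
f0 = 0.162 * 8e-6 / (359e-6)^2 * 7184.21 = 72242.9 Hz = 72.24 kHz


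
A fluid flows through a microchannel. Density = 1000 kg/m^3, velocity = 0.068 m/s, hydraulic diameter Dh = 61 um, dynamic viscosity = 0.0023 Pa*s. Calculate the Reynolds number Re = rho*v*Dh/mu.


Step 1: Convert Dh to meters: Dh = 61e-6 m
Step 2: Re = rho * v * Dh / mu
Re = 1000 * 0.068 * 61e-6 / 0.0023
Re = 1.803


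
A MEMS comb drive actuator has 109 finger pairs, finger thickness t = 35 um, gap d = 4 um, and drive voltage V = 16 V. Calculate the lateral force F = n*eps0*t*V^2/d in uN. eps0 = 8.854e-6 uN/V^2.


Step 1: Parameters: n=109, eps0=8.854e-6 uN/V^2, t=35 um, V=16 V, d=4 um
Step 2: V^2 = 256
Step 3: F = 109 * 8.854e-6 * 35 * 256 / 4
F = 2.162 uN


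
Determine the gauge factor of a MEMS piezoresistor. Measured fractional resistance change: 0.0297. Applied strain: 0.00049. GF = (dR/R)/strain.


Step 1: Identify values.
dR/R = 0.0297, strain = 0.00049
Step 2: GF = (dR/R) / strain = 0.0297 / 0.00049
GF = 60.6


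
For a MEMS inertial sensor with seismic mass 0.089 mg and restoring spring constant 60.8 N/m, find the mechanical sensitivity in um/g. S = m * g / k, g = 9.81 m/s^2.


Step 1: Convert mass: m = 0.089 mg = 8.90e-08 kg
Step 2: S = m * g / k = 8.90e-08 * 9.81 / 60.8
Step 3: S = 1.44e-08 m/g
Step 4: Convert to um/g: S = 0.014 um/g


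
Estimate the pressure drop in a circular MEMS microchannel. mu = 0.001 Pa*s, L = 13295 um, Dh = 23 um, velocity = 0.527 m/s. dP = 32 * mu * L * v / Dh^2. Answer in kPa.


Step 1: Convert to SI: L = 13295e-6 m, Dh = 23e-6 m
Step 2: dP = 32 * 0.001 * 13295e-6 * 0.527 / (23e-6)^2
Step 3: dP = 423831.53 Pa
Step 4: Convert to kPa: dP = 423.83 kPa


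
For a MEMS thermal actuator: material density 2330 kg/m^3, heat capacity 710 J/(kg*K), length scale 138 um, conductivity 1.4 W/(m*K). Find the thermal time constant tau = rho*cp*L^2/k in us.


Step 1: Convert L to m: L = 138e-6 m
Step 2: L^2 = (138e-6)^2 = 1.9044e-08 m^2
Step 3: tau = 2330 * 710 * 1.9044e-08 / 1.4 = 2.250320657e-02 s
Step 4: Convert to microseconds (multiply by 1e6).
tau = 22503.207 us


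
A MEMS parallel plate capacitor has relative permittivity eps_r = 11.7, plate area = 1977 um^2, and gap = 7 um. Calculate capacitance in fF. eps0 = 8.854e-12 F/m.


Step 1: Convert area to m^2: A = 1977e-12 m^2
Step 2: Convert gap to m: d = 7e-6 m
Step 3: C = eps0 * eps_r * A / d
C = 8.854e-12 * 11.7 * 1977e-12 / 7e-6
Step 4: Convert to fF (multiply by 1e15).
C = 29.26 fF


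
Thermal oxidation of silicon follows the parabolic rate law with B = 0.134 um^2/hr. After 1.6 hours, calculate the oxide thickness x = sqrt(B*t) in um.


Step 1: Compute B*t = 0.134 * 1.6 = 0.2144
Step 2: x = sqrt(0.2144)
x = 0.463 um


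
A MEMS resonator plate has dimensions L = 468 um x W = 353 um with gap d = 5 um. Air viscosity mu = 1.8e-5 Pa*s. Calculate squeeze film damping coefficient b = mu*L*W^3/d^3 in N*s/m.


Step 1: Convert to SI.
L = 468e-6 m, W = 353e-6 m, d = 5e-6 m
Step 2: W^3 = (353e-6)^3 = 4.40e-11 m^3
Step 3: d^3 = (5e-6)^3 = 1.25e-16 m^3
Step 4: b = 1.8e-5 * 468e-6 * 4.40e-11 / 1.25e-16
b = 2.96e-03 N*s/m
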